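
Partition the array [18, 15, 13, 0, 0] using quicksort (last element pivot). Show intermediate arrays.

Partition 1: pivot=0 at index 1 -> [0, 0, 13, 18, 15]
Partition 2: pivot=15 at index 3 -> [0, 0, 13, 15, 18]


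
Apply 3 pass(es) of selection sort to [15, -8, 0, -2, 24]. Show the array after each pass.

Pass 1: Select minimum -8 at index 1, swap -> [-8, 15, 0, -2, 24]
Pass 2: Select minimum -2 at index 3, swap -> [-8, -2, 0, 15, 24]
Pass 3: Select minimum 0 at index 2, swap -> [-8, -2, 0, 15, 24]


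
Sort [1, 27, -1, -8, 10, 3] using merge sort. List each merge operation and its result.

Divide and conquer:
  Merge [27] + [-1] -> [-1, 27]
  Merge [1] + [-1, 27] -> [-1, 1, 27]
  Merge [10] + [3] -> [3, 10]
  Merge [-8] + [3, 10] -> [-8, 3, 10]
  Merge [-1, 1, 27] + [-8, 3, 10] -> [-8, -1, 1, 3, 10, 27]


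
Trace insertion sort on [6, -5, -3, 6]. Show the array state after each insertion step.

First element 6 is already 'sorted'
Insert -5: shifted 1 elements -> [-5, 6, -3, 6]
Insert -3: shifted 1 elements -> [-5, -3, 6, 6]
Insert 6: shifted 0 elements -> [-5, -3, 6, 6]


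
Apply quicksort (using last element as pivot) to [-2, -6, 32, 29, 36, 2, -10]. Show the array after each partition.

Partition 1: pivot=-10 at index 0 -> [-10, -6, 32, 29, 36, 2, -2]
Partition 2: pivot=-2 at index 2 -> [-10, -6, -2, 29, 36, 2, 32]
Partition 3: pivot=32 at index 5 -> [-10, -6, -2, 29, 2, 32, 36]
Partition 4: pivot=2 at index 3 -> [-10, -6, -2, 2, 29, 32, 36]


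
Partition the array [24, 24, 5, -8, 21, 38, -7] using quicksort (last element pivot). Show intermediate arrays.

Partition 1: pivot=-7 at index 1 -> [-8, -7, 5, 24, 21, 38, 24]
Partition 2: pivot=24 at index 5 -> [-8, -7, 5, 24, 21, 24, 38]
Partition 3: pivot=21 at index 3 -> [-8, -7, 5, 21, 24, 24, 38]


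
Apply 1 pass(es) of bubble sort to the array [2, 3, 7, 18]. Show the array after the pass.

After pass 1: [2, 3, 7, 18] (0 swaps)
Total swaps: 0


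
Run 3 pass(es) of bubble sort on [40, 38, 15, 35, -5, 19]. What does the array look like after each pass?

After pass 1: [38, 15, 35, -5, 19, 40] (5 swaps)
After pass 2: [15, 35, -5, 19, 38, 40] (4 swaps)
After pass 3: [15, -5, 19, 35, 38, 40] (2 swaps)
Total swaps: 11


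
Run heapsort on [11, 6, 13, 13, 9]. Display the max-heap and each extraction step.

Build heap: [13, 11, 13, 6, 9]
Extract 13: [13, 11, 9, 6, 13]
Extract 13: [11, 6, 9, 13, 13]
Extract 11: [9, 6, 11, 13, 13]
Extract 9: [6, 9, 11, 13, 13]


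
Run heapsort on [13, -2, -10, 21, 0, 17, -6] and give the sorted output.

Build heap: [21, 13, 17, -2, 0, -10, -6]
Extract 21: [17, 13, -6, -2, 0, -10, 21]
Extract 17: [13, 0, -6, -2, -10, 17, 21]
Extract 13: [0, -2, -6, -10, 13, 17, 21]
Extract 0: [-2, -10, -6, 0, 13, 17, 21]
Extract -2: [-6, -10, -2, 0, 13, 17, 21]
Extract -6: [-10, -6, -2, 0, 13, 17, 21]


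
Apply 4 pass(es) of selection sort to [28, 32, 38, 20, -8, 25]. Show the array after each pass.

Pass 1: Select minimum -8 at index 4, swap -> [-8, 32, 38, 20, 28, 25]
Pass 2: Select minimum 20 at index 3, swap -> [-8, 20, 38, 32, 28, 25]
Pass 3: Select minimum 25 at index 5, swap -> [-8, 20, 25, 32, 28, 38]
Pass 4: Select minimum 28 at index 4, swap -> [-8, 20, 25, 28, 32, 38]


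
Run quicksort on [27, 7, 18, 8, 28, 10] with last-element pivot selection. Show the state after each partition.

Partition 1: pivot=10 at index 2 -> [7, 8, 10, 27, 28, 18]
Partition 2: pivot=8 at index 1 -> [7, 8, 10, 27, 28, 18]
Partition 3: pivot=18 at index 3 -> [7, 8, 10, 18, 28, 27]
Partition 4: pivot=27 at index 4 -> [7, 8, 10, 18, 27, 28]


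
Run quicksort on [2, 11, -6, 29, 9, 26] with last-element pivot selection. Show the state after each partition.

Partition 1: pivot=26 at index 4 -> [2, 11, -6, 9, 26, 29]
Partition 2: pivot=9 at index 2 -> [2, -6, 9, 11, 26, 29]
Partition 3: pivot=-6 at index 0 -> [-6, 2, 9, 11, 26, 29]


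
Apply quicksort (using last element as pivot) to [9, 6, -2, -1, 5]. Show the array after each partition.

Partition 1: pivot=5 at index 2 -> [-2, -1, 5, 6, 9]
Partition 2: pivot=-1 at index 1 -> [-2, -1, 5, 6, 9]
Partition 3: pivot=9 at index 4 -> [-2, -1, 5, 6, 9]


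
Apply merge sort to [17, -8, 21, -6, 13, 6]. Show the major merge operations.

Divide and conquer:
  Merge [-8] + [21] -> [-8, 21]
  Merge [17] + [-8, 21] -> [-8, 17, 21]
  Merge [13] + [6] -> [6, 13]
  Merge [-6] + [6, 13] -> [-6, 6, 13]
  Merge [-8, 17, 21] + [-6, 6, 13] -> [-8, -6, 6, 13, 17, 21]


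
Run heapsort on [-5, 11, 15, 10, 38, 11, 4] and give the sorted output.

Build heap: [38, 11, 15, 10, -5, 11, 4]
Extract 38: [15, 11, 11, 10, -5, 4, 38]
Extract 15: [11, 10, 11, 4, -5, 15, 38]
Extract 11: [11, 10, -5, 4, 11, 15, 38]
Extract 11: [10, 4, -5, 11, 11, 15, 38]
Extract 10: [4, -5, 10, 11, 11, 15, 38]
Extract 4: [-5, 4, 10, 11, 11, 15, 38]


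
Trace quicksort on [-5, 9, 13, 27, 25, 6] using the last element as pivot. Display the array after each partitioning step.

Partition 1: pivot=6 at index 1 -> [-5, 6, 13, 27, 25, 9]
Partition 2: pivot=9 at index 2 -> [-5, 6, 9, 27, 25, 13]
Partition 3: pivot=13 at index 3 -> [-5, 6, 9, 13, 25, 27]
Partition 4: pivot=27 at index 5 -> [-5, 6, 9, 13, 25, 27]


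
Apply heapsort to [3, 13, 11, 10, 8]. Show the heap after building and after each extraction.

Build heap: [13, 10, 11, 3, 8]
Extract 13: [11, 10, 8, 3, 13]
Extract 11: [10, 3, 8, 11, 13]
Extract 10: [8, 3, 10, 11, 13]
Extract 8: [3, 8, 10, 11, 13]


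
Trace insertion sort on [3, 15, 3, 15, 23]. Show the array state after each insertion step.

First element 3 is already 'sorted'
Insert 15: shifted 0 elements -> [3, 15, 3, 15, 23]
Insert 3: shifted 1 elements -> [3, 3, 15, 15, 23]
Insert 15: shifted 0 elements -> [3, 3, 15, 15, 23]
Insert 23: shifted 0 elements -> [3, 3, 15, 15, 23]


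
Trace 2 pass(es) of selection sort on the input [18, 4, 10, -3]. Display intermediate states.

Pass 1: Select minimum -3 at index 3, swap -> [-3, 4, 10, 18]
Pass 2: Select minimum 4 at index 1, swap -> [-3, 4, 10, 18]


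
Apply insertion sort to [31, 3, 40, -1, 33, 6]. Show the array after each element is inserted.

First element 31 is already 'sorted'
Insert 3: shifted 1 elements -> [3, 31, 40, -1, 33, 6]
Insert 40: shifted 0 elements -> [3, 31, 40, -1, 33, 6]
Insert -1: shifted 3 elements -> [-1, 3, 31, 40, 33, 6]
Insert 33: shifted 1 elements -> [-1, 3, 31, 33, 40, 6]
Insert 6: shifted 3 elements -> [-1, 3, 6, 31, 33, 40]


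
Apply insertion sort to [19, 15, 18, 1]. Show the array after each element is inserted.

First element 19 is already 'sorted'
Insert 15: shifted 1 elements -> [15, 19, 18, 1]
Insert 18: shifted 1 elements -> [15, 18, 19, 1]
Insert 1: shifted 3 elements -> [1, 15, 18, 19]


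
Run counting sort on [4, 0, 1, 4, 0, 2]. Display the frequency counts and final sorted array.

Count array: [2, 1, 1, 0, 2]
(count[i] = number of elements equal to i)
Cumulative count: [2, 3, 4, 4, 6]
Sorted: [0, 0, 1, 2, 4, 4]


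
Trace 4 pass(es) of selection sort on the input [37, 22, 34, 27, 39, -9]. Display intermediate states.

Pass 1: Select minimum -9 at index 5, swap -> [-9, 22, 34, 27, 39, 37]
Pass 2: Select minimum 22 at index 1, swap -> [-9, 22, 34, 27, 39, 37]
Pass 3: Select minimum 27 at index 3, swap -> [-9, 22, 27, 34, 39, 37]
Pass 4: Select minimum 34 at index 3, swap -> [-9, 22, 27, 34, 39, 37]


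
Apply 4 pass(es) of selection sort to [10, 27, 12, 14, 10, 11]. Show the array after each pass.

Pass 1: Select minimum 10 at index 0, swap -> [10, 27, 12, 14, 10, 11]
Pass 2: Select minimum 10 at index 4, swap -> [10, 10, 12, 14, 27, 11]
Pass 3: Select minimum 11 at index 5, swap -> [10, 10, 11, 14, 27, 12]
Pass 4: Select minimum 12 at index 5, swap -> [10, 10, 11, 12, 27, 14]


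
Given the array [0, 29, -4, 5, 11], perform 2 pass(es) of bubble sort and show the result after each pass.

After pass 1: [0, -4, 5, 11, 29] (3 swaps)
After pass 2: [-4, 0, 5, 11, 29] (1 swaps)
Total swaps: 4


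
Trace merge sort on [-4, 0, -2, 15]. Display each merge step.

Divide and conquer:
  Merge [-4] + [0] -> [-4, 0]
  Merge [-2] + [15] -> [-2, 15]
  Merge [-4, 0] + [-2, 15] -> [-4, -2, 0, 15]


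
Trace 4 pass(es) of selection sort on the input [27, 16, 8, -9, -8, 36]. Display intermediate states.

Pass 1: Select minimum -9 at index 3, swap -> [-9, 16, 8, 27, -8, 36]
Pass 2: Select minimum -8 at index 4, swap -> [-9, -8, 8, 27, 16, 36]
Pass 3: Select minimum 8 at index 2, swap -> [-9, -8, 8, 27, 16, 36]
Pass 4: Select minimum 16 at index 4, swap -> [-9, -8, 8, 16, 27, 36]


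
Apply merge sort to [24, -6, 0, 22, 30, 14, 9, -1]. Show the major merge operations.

Divide and conquer:
  Merge [24] + [-6] -> [-6, 24]
  Merge [0] + [22] -> [0, 22]
  Merge [-6, 24] + [0, 22] -> [-6, 0, 22, 24]
  Merge [30] + [14] -> [14, 30]
  Merge [9] + [-1] -> [-1, 9]
  Merge [14, 30] + [-1, 9] -> [-1, 9, 14, 30]
  Merge [-6, 0, 22, 24] + [-1, 9, 14, 30] -> [-6, -1, 0, 9, 14, 22, 24, 30]


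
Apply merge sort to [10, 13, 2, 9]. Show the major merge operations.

Divide and conquer:
  Merge [10] + [13] -> [10, 13]
  Merge [2] + [9] -> [2, 9]
  Merge [10, 13] + [2, 9] -> [2, 9, 10, 13]


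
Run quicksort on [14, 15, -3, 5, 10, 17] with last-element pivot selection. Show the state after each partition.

Partition 1: pivot=17 at index 5 -> [14, 15, -3, 5, 10, 17]
Partition 2: pivot=10 at index 2 -> [-3, 5, 10, 15, 14, 17]
Partition 3: pivot=5 at index 1 -> [-3, 5, 10, 15, 14, 17]
Partition 4: pivot=14 at index 3 -> [-3, 5, 10, 14, 15, 17]


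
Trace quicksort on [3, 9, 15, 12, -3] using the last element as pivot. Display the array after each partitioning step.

Partition 1: pivot=-3 at index 0 -> [-3, 9, 15, 12, 3]
Partition 2: pivot=3 at index 1 -> [-3, 3, 15, 12, 9]
Partition 3: pivot=9 at index 2 -> [-3, 3, 9, 12, 15]
Partition 4: pivot=15 at index 4 -> [-3, 3, 9, 12, 15]


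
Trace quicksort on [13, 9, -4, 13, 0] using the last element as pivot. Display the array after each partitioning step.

Partition 1: pivot=0 at index 1 -> [-4, 0, 13, 13, 9]
Partition 2: pivot=9 at index 2 -> [-4, 0, 9, 13, 13]
Partition 3: pivot=13 at index 4 -> [-4, 0, 9, 13, 13]


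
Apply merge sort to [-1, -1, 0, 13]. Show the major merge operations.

Divide and conquer:
  Merge [-1] + [-1] -> [-1, -1]
  Merge [0] + [13] -> [0, 13]
  Merge [-1, -1] + [0, 13] -> [-1, -1, 0, 13]


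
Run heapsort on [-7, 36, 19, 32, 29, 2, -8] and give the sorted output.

Build heap: [36, 32, 19, -7, 29, 2, -8]
Extract 36: [32, 29, 19, -7, -8, 2, 36]
Extract 32: [29, 2, 19, -7, -8, 32, 36]
Extract 29: [19, 2, -8, -7, 29, 32, 36]
Extract 19: [2, -7, -8, 19, 29, 32, 36]
Extract 2: [-7, -8, 2, 19, 29, 32, 36]
Extract -7: [-8, -7, 2, 19, 29, 32, 36]


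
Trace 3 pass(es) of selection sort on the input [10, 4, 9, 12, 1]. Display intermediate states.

Pass 1: Select minimum 1 at index 4, swap -> [1, 4, 9, 12, 10]
Pass 2: Select minimum 4 at index 1, swap -> [1, 4, 9, 12, 10]
Pass 3: Select minimum 9 at index 2, swap -> [1, 4, 9, 12, 10]


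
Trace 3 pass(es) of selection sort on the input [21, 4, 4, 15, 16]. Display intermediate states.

Pass 1: Select minimum 4 at index 1, swap -> [4, 21, 4, 15, 16]
Pass 2: Select minimum 4 at index 2, swap -> [4, 4, 21, 15, 16]
Pass 3: Select minimum 15 at index 3, swap -> [4, 4, 15, 21, 16]


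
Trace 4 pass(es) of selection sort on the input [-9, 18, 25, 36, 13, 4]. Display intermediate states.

Pass 1: Select minimum -9 at index 0, swap -> [-9, 18, 25, 36, 13, 4]
Pass 2: Select minimum 4 at index 5, swap -> [-9, 4, 25, 36, 13, 18]
Pass 3: Select minimum 13 at index 4, swap -> [-9, 4, 13, 36, 25, 18]
Pass 4: Select minimum 18 at index 5, swap -> [-9, 4, 13, 18, 25, 36]


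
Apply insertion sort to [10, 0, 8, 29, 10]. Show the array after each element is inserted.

First element 10 is already 'sorted'
Insert 0: shifted 1 elements -> [0, 10, 8, 29, 10]
Insert 8: shifted 1 elements -> [0, 8, 10, 29, 10]
Insert 29: shifted 0 elements -> [0, 8, 10, 29, 10]
Insert 10: shifted 1 elements -> [0, 8, 10, 10, 29]


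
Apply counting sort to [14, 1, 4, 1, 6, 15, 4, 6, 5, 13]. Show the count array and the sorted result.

Count array: [0, 2, 0, 0, 2, 1, 2, 0, 0, 0, 0, 0, 0, 1, 1, 1]
(count[i] = number of elements equal to i)
Cumulative count: [0, 2, 2, 2, 4, 5, 7, 7, 7, 7, 7, 7, 7, 8, 9, 10]
Sorted: [1, 1, 4, 4, 5, 6, 6, 13, 14, 15]


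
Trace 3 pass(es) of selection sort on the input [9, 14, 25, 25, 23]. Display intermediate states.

Pass 1: Select minimum 9 at index 0, swap -> [9, 14, 25, 25, 23]
Pass 2: Select minimum 14 at index 1, swap -> [9, 14, 25, 25, 23]
Pass 3: Select minimum 23 at index 4, swap -> [9, 14, 23, 25, 25]


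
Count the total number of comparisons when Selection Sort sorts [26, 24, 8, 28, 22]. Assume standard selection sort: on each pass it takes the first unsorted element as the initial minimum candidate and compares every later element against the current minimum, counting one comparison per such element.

Pass 1: scan indices 1..4 for the minimum = 4 comparison(s); min is 8, place at index 0 -> [8, 24, 26, 28, 22]
Pass 2: scan indices 2..4 for the minimum = 3 comparison(s); min is 22, place at index 1 -> [8, 22, 26, 28, 24]
Pass 3: scan indices 3..4 for the minimum = 2 comparison(s); min is 24, place at index 2 -> [8, 22, 24, 28, 26]
Pass 4: scan indices 4..4 for the minimum = 1 comparison(s); min is 26, place at index 3 -> [8, 22, 24, 26, 28]
Selection sort always scans the whole unsorted suffix, so the count is (n-1) + (n-2) + ... + 1 = n(n-1)/2 = 5*4/2 = 10 regardless of the input order.
Total comparisons: 4 + 3 + 2 + 1 = 10


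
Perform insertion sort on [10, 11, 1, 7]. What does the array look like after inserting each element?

First element 10 is already 'sorted'
Insert 11: shifted 0 elements -> [10, 11, 1, 7]
Insert 1: shifted 2 elements -> [1, 10, 11, 7]
Insert 7: shifted 2 elements -> [1, 7, 10, 11]


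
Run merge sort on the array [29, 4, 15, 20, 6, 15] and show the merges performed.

Divide and conquer:
  Merge [4] + [15] -> [4, 15]
  Merge [29] + [4, 15] -> [4, 15, 29]
  Merge [6] + [15] -> [6, 15]
  Merge [20] + [6, 15] -> [6, 15, 20]
  Merge [4, 15, 29] + [6, 15, 20] -> [4, 6, 15, 15, 20, 29]


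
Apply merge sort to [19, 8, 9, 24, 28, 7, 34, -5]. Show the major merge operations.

Divide and conquer:
  Merge [19] + [8] -> [8, 19]
  Merge [9] + [24] -> [9, 24]
  Merge [8, 19] + [9, 24] -> [8, 9, 19, 24]
  Merge [28] + [7] -> [7, 28]
  Merge [34] + [-5] -> [-5, 34]
  Merge [7, 28] + [-5, 34] -> [-5, 7, 28, 34]
  Merge [8, 9, 19, 24] + [-5, 7, 28, 34] -> [-5, 7, 8, 9, 19, 24, 28, 34]


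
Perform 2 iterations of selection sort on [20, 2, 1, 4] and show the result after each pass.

Pass 1: Select minimum 1 at index 2, swap -> [1, 2, 20, 4]
Pass 2: Select minimum 2 at index 1, swap -> [1, 2, 20, 4]


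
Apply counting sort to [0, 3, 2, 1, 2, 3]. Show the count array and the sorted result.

Count array: [1, 1, 2, 2]
(count[i] = number of elements equal to i)
Cumulative count: [1, 2, 4, 6]
Sorted: [0, 1, 2, 2, 3, 3]


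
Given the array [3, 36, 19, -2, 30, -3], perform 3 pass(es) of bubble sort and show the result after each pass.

After pass 1: [3, 19, -2, 30, -3, 36] (4 swaps)
After pass 2: [3, -2, 19, -3, 30, 36] (2 swaps)
After pass 3: [-2, 3, -3, 19, 30, 36] (2 swaps)
Total swaps: 8


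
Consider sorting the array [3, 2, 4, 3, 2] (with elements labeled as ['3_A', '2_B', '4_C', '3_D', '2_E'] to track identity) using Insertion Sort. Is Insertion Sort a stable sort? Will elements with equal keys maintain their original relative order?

Trace Insertion Sort on the labeled array (the key is the number; the letter only tracks identity):
  Insert 2_B at index 0: [2_B, 3_A, 4_C, 3_D, 2_E]
  Insert 4_C at index 2: [2_B, 3_A, 4_C, 3_D, 2_E]
  Insert 3_D at index 2: [2_B, 3_A, 3_D, 4_C, 2_E]
  Insert 2_E at index 1: [2_B, 2_E, 3_A, 3_D, 4_C]
Final order: [2_B, 2_E, 3_A, 3_D, 4_C]
Equal keys:
  value 2: originally 2_B, 2_E; after sorting 2_B, 2_E -> order preserved
  value 3: originally 3_A, 3_D; after sorting 3_A, 3_D -> order preserved
All equal keys kept their original relative order. Insertion Sort is stable: elements are shifted only while they are strictly greater than the key, so a key is inserted after any equal elements already placed.
Answer: Stable


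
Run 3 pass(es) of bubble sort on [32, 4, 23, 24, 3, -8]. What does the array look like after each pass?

After pass 1: [4, 23, 24, 3, -8, 32] (5 swaps)
After pass 2: [4, 23, 3, -8, 24, 32] (2 swaps)
After pass 3: [4, 3, -8, 23, 24, 32] (2 swaps)
Total swaps: 9


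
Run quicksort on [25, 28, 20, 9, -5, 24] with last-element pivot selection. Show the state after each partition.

Partition 1: pivot=24 at index 3 -> [20, 9, -5, 24, 25, 28]
Partition 2: pivot=-5 at index 0 -> [-5, 9, 20, 24, 25, 28]
Partition 3: pivot=20 at index 2 -> [-5, 9, 20, 24, 25, 28]
Partition 4: pivot=28 at index 5 -> [-5, 9, 20, 24, 25, 28]


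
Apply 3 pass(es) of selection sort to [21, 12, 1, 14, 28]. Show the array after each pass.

Pass 1: Select minimum 1 at index 2, swap -> [1, 12, 21, 14, 28]
Pass 2: Select minimum 12 at index 1, swap -> [1, 12, 21, 14, 28]
Pass 3: Select minimum 14 at index 3, swap -> [1, 12, 14, 21, 28]


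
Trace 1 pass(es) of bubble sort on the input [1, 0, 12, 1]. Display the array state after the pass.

After pass 1: [0, 1, 1, 12] (2 swaps)
Total swaps: 2


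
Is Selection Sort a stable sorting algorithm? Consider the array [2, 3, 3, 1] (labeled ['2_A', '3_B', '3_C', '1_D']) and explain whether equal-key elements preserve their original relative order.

Trace Selection Sort on the labeled array (the key is the number; the letter only tracks identity):
  Pass 1: minimum of unsorted part is 1_D at index 3; swap it with 2_A at index 0 -> [1_D, 3_B, 3_C, 2_A]
  Pass 2: minimum of unsorted part is 2_A at index 3; swap it with 3_B at index 1 -> [1_D, 2_A, 3_C, 3_B]
  Pass 3: minimum 3_C is already at index 2; no swap -> [1_D, 2_A, 3_C, 3_B]
Final order: [1_D, 2_A, 3_C, 3_B]
Equal keys:
  value 3: originally 3_B, 3_C; after sorting 3_C, 3_B -> order changed
Equal keys were reordered, so Selection Sort is not stable: the long-range swap that moves the minimum into place can carry an element past an equal key. (One such input is enough; an unstable sort may happen to preserve order on other inputs, but it gives no guarantee.)
Answer: Not stable


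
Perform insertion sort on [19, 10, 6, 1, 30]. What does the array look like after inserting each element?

First element 19 is already 'sorted'
Insert 10: shifted 1 elements -> [10, 19, 6, 1, 30]
Insert 6: shifted 2 elements -> [6, 10, 19, 1, 30]
Insert 1: shifted 3 elements -> [1, 6, 10, 19, 30]
Insert 30: shifted 0 elements -> [1, 6, 10, 19, 30]


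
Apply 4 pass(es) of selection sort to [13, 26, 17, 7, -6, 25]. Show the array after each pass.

Pass 1: Select minimum -6 at index 4, swap -> [-6, 26, 17, 7, 13, 25]
Pass 2: Select minimum 7 at index 3, swap -> [-6, 7, 17, 26, 13, 25]
Pass 3: Select minimum 13 at index 4, swap -> [-6, 7, 13, 26, 17, 25]
Pass 4: Select minimum 17 at index 4, swap -> [-6, 7, 13, 17, 26, 25]


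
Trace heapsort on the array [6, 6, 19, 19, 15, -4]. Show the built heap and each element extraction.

Build heap: [19, 15, 19, 6, 6, -4]
Extract 19: [19, 15, -4, 6, 6, 19]
Extract 19: [15, 6, -4, 6, 19, 19]
Extract 15: [6, 6, -4, 15, 19, 19]
Extract 6: [6, -4, 6, 15, 19, 19]
Extract 6: [-4, 6, 6, 15, 19, 19]


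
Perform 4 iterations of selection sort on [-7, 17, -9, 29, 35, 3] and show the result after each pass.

Pass 1: Select minimum -9 at index 2, swap -> [-9, 17, -7, 29, 35, 3]
Pass 2: Select minimum -7 at index 2, swap -> [-9, -7, 17, 29, 35, 3]
Pass 3: Select minimum 3 at index 5, swap -> [-9, -7, 3, 29, 35, 17]
Pass 4: Select minimum 17 at index 5, swap -> [-9, -7, 3, 17, 35, 29]


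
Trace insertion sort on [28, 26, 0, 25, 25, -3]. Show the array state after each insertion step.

First element 28 is already 'sorted'
Insert 26: shifted 1 elements -> [26, 28, 0, 25, 25, -3]
Insert 0: shifted 2 elements -> [0, 26, 28, 25, 25, -3]
Insert 25: shifted 2 elements -> [0, 25, 26, 28, 25, -3]
Insert 25: shifted 2 elements -> [0, 25, 25, 26, 28, -3]
Insert -3: shifted 5 elements -> [-3, 0, 25, 25, 26, 28]


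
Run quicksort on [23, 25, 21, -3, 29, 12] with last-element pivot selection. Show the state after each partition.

Partition 1: pivot=12 at index 1 -> [-3, 12, 21, 23, 29, 25]
Partition 2: pivot=25 at index 4 -> [-3, 12, 21, 23, 25, 29]
Partition 3: pivot=23 at index 3 -> [-3, 12, 21, 23, 25, 29]


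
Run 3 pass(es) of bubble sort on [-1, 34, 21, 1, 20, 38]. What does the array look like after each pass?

After pass 1: [-1, 21, 1, 20, 34, 38] (3 swaps)
After pass 2: [-1, 1, 20, 21, 34, 38] (2 swaps)
After pass 3: [-1, 1, 20, 21, 34, 38] (0 swaps)
Total swaps: 5


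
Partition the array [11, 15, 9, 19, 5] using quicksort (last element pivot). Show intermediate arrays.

Partition 1: pivot=5 at index 0 -> [5, 15, 9, 19, 11]
Partition 2: pivot=11 at index 2 -> [5, 9, 11, 19, 15]
Partition 3: pivot=15 at index 3 -> [5, 9, 11, 15, 19]


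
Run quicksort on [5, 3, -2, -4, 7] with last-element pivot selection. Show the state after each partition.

Partition 1: pivot=7 at index 4 -> [5, 3, -2, -4, 7]
Partition 2: pivot=-4 at index 0 -> [-4, 3, -2, 5, 7]
Partition 3: pivot=5 at index 3 -> [-4, 3, -2, 5, 7]
Partition 4: pivot=-2 at index 1 -> [-4, -2, 3, 5, 7]


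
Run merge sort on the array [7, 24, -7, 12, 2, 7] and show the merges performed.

Divide and conquer:
  Merge [24] + [-7] -> [-7, 24]
  Merge [7] + [-7, 24] -> [-7, 7, 24]
  Merge [2] + [7] -> [2, 7]
  Merge [12] + [2, 7] -> [2, 7, 12]
  Merge [-7, 7, 24] + [2, 7, 12] -> [-7, 2, 7, 7, 12, 24]


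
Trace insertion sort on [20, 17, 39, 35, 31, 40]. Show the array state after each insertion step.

First element 20 is already 'sorted'
Insert 17: shifted 1 elements -> [17, 20, 39, 35, 31, 40]
Insert 39: shifted 0 elements -> [17, 20, 39, 35, 31, 40]
Insert 35: shifted 1 elements -> [17, 20, 35, 39, 31, 40]
Insert 31: shifted 2 elements -> [17, 20, 31, 35, 39, 40]
Insert 40: shifted 0 elements -> [17, 20, 31, 35, 39, 40]


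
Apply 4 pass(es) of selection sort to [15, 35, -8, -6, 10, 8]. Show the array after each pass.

Pass 1: Select minimum -8 at index 2, swap -> [-8, 35, 15, -6, 10, 8]
Pass 2: Select minimum -6 at index 3, swap -> [-8, -6, 15, 35, 10, 8]
Pass 3: Select minimum 8 at index 5, swap -> [-8, -6, 8, 35, 10, 15]
Pass 4: Select minimum 10 at index 4, swap -> [-8, -6, 8, 10, 35, 15]


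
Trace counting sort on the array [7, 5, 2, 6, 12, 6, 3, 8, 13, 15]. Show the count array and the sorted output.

Count array: [0, 0, 1, 1, 0, 1, 2, 1, 1, 0, 0, 0, 1, 1, 0, 1]
(count[i] = number of elements equal to i)
Cumulative count: [0, 0, 1, 2, 2, 3, 5, 6, 7, 7, 7, 7, 8, 9, 9, 10]
Sorted: [2, 3, 5, 6, 6, 7, 8, 12, 13, 15]


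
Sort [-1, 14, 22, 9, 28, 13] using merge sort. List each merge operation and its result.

Divide and conquer:
  Merge [14] + [22] -> [14, 22]
  Merge [-1] + [14, 22] -> [-1, 14, 22]
  Merge [28] + [13] -> [13, 28]
  Merge [9] + [13, 28] -> [9, 13, 28]
  Merge [-1, 14, 22] + [9, 13, 28] -> [-1, 9, 13, 14, 22, 28]


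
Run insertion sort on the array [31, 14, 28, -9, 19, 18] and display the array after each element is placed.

First element 31 is already 'sorted'
Insert 14: shifted 1 elements -> [14, 31, 28, -9, 19, 18]
Insert 28: shifted 1 elements -> [14, 28, 31, -9, 19, 18]
Insert -9: shifted 3 elements -> [-9, 14, 28, 31, 19, 18]
Insert 19: shifted 2 elements -> [-9, 14, 19, 28, 31, 18]
Insert 18: shifted 3 elements -> [-9, 14, 18, 19, 28, 31]


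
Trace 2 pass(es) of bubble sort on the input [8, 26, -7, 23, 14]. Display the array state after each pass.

After pass 1: [8, -7, 23, 14, 26] (3 swaps)
After pass 2: [-7, 8, 14, 23, 26] (2 swaps)
Total swaps: 5


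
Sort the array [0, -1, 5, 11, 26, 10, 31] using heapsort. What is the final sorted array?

Build heap: [31, 26, 10, 11, -1, 0, 5]
Extract 31: [26, 11, 10, 5, -1, 0, 31]
Extract 26: [11, 5, 10, 0, -1, 26, 31]
Extract 11: [10, 5, -1, 0, 11, 26, 31]
Extract 10: [5, 0, -1, 10, 11, 26, 31]
Extract 5: [0, -1, 5, 10, 11, 26, 31]
Extract 0: [-1, 0, 5, 10, 11, 26, 31]


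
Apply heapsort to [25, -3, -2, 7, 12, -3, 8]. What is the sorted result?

Build heap: [25, 12, 8, 7, -3, -3, -2]
Extract 25: [12, 7, 8, -2, -3, -3, 25]
Extract 12: [8, 7, -3, -2, -3, 12, 25]
Extract 8: [7, -2, -3, -3, 8, 12, 25]
Extract 7: [-2, -3, -3, 7, 8, 12, 25]
Extract -2: [-3, -3, -2, 7, 8, 12, 25]
Extract -3: [-3, -3, -2, 7, 8, 12, 25]


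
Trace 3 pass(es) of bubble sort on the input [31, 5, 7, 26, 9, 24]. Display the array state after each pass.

After pass 1: [5, 7, 26, 9, 24, 31] (5 swaps)
After pass 2: [5, 7, 9, 24, 26, 31] (2 swaps)
After pass 3: [5, 7, 9, 24, 26, 31] (0 swaps)
Total swaps: 7


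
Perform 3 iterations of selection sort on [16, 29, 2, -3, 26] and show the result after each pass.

Pass 1: Select minimum -3 at index 3, swap -> [-3, 29, 2, 16, 26]
Pass 2: Select minimum 2 at index 2, swap -> [-3, 2, 29, 16, 26]
Pass 3: Select minimum 16 at index 3, swap -> [-3, 2, 16, 29, 26]


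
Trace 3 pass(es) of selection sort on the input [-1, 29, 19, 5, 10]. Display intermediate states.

Pass 1: Select minimum -1 at index 0, swap -> [-1, 29, 19, 5, 10]
Pass 2: Select minimum 5 at index 3, swap -> [-1, 5, 19, 29, 10]
Pass 3: Select minimum 10 at index 4, swap -> [-1, 5, 10, 29, 19]


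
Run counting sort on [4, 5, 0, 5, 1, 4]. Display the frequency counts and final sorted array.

Count array: [1, 1, 0, 0, 2, 2]
(count[i] = number of elements equal to i)
Cumulative count: [1, 2, 2, 2, 4, 6]
Sorted: [0, 1, 4, 4, 5, 5]


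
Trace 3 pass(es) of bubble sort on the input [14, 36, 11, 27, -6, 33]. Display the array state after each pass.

After pass 1: [14, 11, 27, -6, 33, 36] (4 swaps)
After pass 2: [11, 14, -6, 27, 33, 36] (2 swaps)
After pass 3: [11, -6, 14, 27, 33, 36] (1 swaps)
Total swaps: 7


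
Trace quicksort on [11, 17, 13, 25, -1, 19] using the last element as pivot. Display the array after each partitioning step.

Partition 1: pivot=19 at index 4 -> [11, 17, 13, -1, 19, 25]
Partition 2: pivot=-1 at index 0 -> [-1, 17, 13, 11, 19, 25]
Partition 3: pivot=11 at index 1 -> [-1, 11, 13, 17, 19, 25]
Partition 4: pivot=17 at index 3 -> [-1, 11, 13, 17, 19, 25]


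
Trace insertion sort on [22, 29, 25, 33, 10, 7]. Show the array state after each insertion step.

First element 22 is already 'sorted'
Insert 29: shifted 0 elements -> [22, 29, 25, 33, 10, 7]
Insert 25: shifted 1 elements -> [22, 25, 29, 33, 10, 7]
Insert 33: shifted 0 elements -> [22, 25, 29, 33, 10, 7]
Insert 10: shifted 4 elements -> [10, 22, 25, 29, 33, 7]
Insert 7: shifted 5 elements -> [7, 10, 22, 25, 29, 33]


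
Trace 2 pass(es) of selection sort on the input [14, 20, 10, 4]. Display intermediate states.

Pass 1: Select minimum 4 at index 3, swap -> [4, 20, 10, 14]
Pass 2: Select minimum 10 at index 2, swap -> [4, 10, 20, 14]


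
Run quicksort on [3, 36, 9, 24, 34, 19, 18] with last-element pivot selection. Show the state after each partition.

Partition 1: pivot=18 at index 2 -> [3, 9, 18, 24, 34, 19, 36]
Partition 2: pivot=9 at index 1 -> [3, 9, 18, 24, 34, 19, 36]
Partition 3: pivot=36 at index 6 -> [3, 9, 18, 24, 34, 19, 36]
Partition 4: pivot=19 at index 3 -> [3, 9, 18, 19, 34, 24, 36]
Partition 5: pivot=24 at index 4 -> [3, 9, 18, 19, 24, 34, 36]


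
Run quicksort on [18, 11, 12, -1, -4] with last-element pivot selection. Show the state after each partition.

Partition 1: pivot=-4 at index 0 -> [-4, 11, 12, -1, 18]
Partition 2: pivot=18 at index 4 -> [-4, 11, 12, -1, 18]
Partition 3: pivot=-1 at index 1 -> [-4, -1, 12, 11, 18]
Partition 4: pivot=11 at index 2 -> [-4, -1, 11, 12, 18]


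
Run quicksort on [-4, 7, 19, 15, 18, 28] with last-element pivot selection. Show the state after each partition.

Partition 1: pivot=28 at index 5 -> [-4, 7, 19, 15, 18, 28]
Partition 2: pivot=18 at index 3 -> [-4, 7, 15, 18, 19, 28]
Partition 3: pivot=15 at index 2 -> [-4, 7, 15, 18, 19, 28]
Partition 4: pivot=7 at index 1 -> [-4, 7, 15, 18, 19, 28]


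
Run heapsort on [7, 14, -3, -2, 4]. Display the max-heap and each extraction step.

Build heap: [14, 7, -3, -2, 4]
Extract 14: [7, 4, -3, -2, 14]
Extract 7: [4, -2, -3, 7, 14]
Extract 4: [-2, -3, 4, 7, 14]
Extract -2: [-3, -2, 4, 7, 14]


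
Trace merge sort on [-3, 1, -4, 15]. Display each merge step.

Divide and conquer:
  Merge [-3] + [1] -> [-3, 1]
  Merge [-4] + [15] -> [-4, 15]
  Merge [-3, 1] + [-4, 15] -> [-4, -3, 1, 15]


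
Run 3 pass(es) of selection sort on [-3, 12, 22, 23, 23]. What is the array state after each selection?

Pass 1: Select minimum -3 at index 0, swap -> [-3, 12, 22, 23, 23]
Pass 2: Select minimum 12 at index 1, swap -> [-3, 12, 22, 23, 23]
Pass 3: Select minimum 22 at index 2, swap -> [-3, 12, 22, 23, 23]


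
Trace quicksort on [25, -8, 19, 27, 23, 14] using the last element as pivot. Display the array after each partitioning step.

Partition 1: pivot=14 at index 1 -> [-8, 14, 19, 27, 23, 25]
Partition 2: pivot=25 at index 4 -> [-8, 14, 19, 23, 25, 27]
Partition 3: pivot=23 at index 3 -> [-8, 14, 19, 23, 25, 27]


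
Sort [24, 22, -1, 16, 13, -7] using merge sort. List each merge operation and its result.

Divide and conquer:
  Merge [22] + [-1] -> [-1, 22]
  Merge [24] + [-1, 22] -> [-1, 22, 24]
  Merge [13] + [-7] -> [-7, 13]
  Merge [16] + [-7, 13] -> [-7, 13, 16]
  Merge [-1, 22, 24] + [-7, 13, 16] -> [-7, -1, 13, 16, 22, 24]


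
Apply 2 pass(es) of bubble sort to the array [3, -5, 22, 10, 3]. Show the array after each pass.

After pass 1: [-5, 3, 10, 3, 22] (3 swaps)
After pass 2: [-5, 3, 3, 10, 22] (1 swaps)
Total swaps: 4


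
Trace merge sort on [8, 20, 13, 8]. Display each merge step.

Divide and conquer:
  Merge [8] + [20] -> [8, 20]
  Merge [13] + [8] -> [8, 13]
  Merge [8, 20] + [8, 13] -> [8, 8, 13, 20]


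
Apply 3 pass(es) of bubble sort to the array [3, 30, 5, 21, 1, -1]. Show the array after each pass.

After pass 1: [3, 5, 21, 1, -1, 30] (4 swaps)
After pass 2: [3, 5, 1, -1, 21, 30] (2 swaps)
After pass 3: [3, 1, -1, 5, 21, 30] (2 swaps)
Total swaps: 8


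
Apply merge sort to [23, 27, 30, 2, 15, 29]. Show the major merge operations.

Divide and conquer:
  Merge [27] + [30] -> [27, 30]
  Merge [23] + [27, 30] -> [23, 27, 30]
  Merge [15] + [29] -> [15, 29]
  Merge [2] + [15, 29] -> [2, 15, 29]
  Merge [23, 27, 30] + [2, 15, 29] -> [2, 15, 23, 27, 29, 30]


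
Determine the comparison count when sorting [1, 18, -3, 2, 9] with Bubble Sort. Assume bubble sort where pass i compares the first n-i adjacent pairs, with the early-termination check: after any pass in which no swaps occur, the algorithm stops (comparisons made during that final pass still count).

Pass 1: compare adjacent pairs (0,1)..(3,4) = 4 comparison(s), 3 swap(s) -> [1, -3, 2, 9, 18]
Pass 2: compare adjacent pairs (0,1)..(2,3) = 3 comparison(s), 1 swap(s) -> [-3, 1, 2, 9, 18]
Pass 3: compare adjacent pairs (0,1)..(1,2) = 2 comparison(s), 0 swap(s) -> [-3, 1, 2, 9, 18]
No swaps in this pass, so bubble sort stops here.
Total comparisons: 4 + 3 + 2 = 9


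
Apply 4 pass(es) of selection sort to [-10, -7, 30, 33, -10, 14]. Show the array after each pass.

Pass 1: Select minimum -10 at index 0, swap -> [-10, -7, 30, 33, -10, 14]
Pass 2: Select minimum -10 at index 4, swap -> [-10, -10, 30, 33, -7, 14]
Pass 3: Select minimum -7 at index 4, swap -> [-10, -10, -7, 33, 30, 14]
Pass 4: Select minimum 14 at index 5, swap -> [-10, -10, -7, 14, 30, 33]


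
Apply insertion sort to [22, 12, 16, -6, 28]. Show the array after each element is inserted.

First element 22 is already 'sorted'
Insert 12: shifted 1 elements -> [12, 22, 16, -6, 28]
Insert 16: shifted 1 elements -> [12, 16, 22, -6, 28]
Insert -6: shifted 3 elements -> [-6, 12, 16, 22, 28]
Insert 28: shifted 0 elements -> [-6, 12, 16, 22, 28]


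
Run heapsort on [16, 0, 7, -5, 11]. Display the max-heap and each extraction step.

Build heap: [16, 11, 7, -5, 0]
Extract 16: [11, 0, 7, -5, 16]
Extract 11: [7, 0, -5, 11, 16]
Extract 7: [0, -5, 7, 11, 16]
Extract 0: [-5, 0, 7, 11, 16]


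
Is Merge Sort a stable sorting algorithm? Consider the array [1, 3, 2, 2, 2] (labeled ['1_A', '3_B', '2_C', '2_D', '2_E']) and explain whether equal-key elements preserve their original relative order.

Trace Merge Sort on the labeled array (the key is the number; the letter only tracks identity):
  Merge [1_A] + [3_B] -> [1_A, 3_B]
  Merge [2_D] + [2_E] -> [2_D, 2_E]
  Merge [2_C] + [2_D, 2_E] -> [2_C, 2_D, 2_E]
  Merge [1_A, 3_B] + [2_C, 2_D, 2_E] -> [1_A, 2_C, 2_D, 2_E, 3_B]
Final order: [1_A, 2_C, 2_D, 2_E, 3_B]
Equal keys:
  value 2: originally 2_C, 2_D, 2_E; after sorting 2_C, 2_D, 2_E -> order preserved
All equal keys kept their original relative order. Merge Sort is stable: when the heads of the two halves are equal the merge takes from the left half first.
Answer: Stable


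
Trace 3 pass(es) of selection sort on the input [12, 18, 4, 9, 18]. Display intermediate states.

Pass 1: Select minimum 4 at index 2, swap -> [4, 18, 12, 9, 18]
Pass 2: Select minimum 9 at index 3, swap -> [4, 9, 12, 18, 18]
Pass 3: Select minimum 12 at index 2, swap -> [4, 9, 12, 18, 18]


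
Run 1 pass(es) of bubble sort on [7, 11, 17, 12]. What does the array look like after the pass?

After pass 1: [7, 11, 12, 17] (1 swaps)
Total swaps: 1


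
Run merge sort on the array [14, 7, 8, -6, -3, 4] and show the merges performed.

Divide and conquer:
  Merge [7] + [8] -> [7, 8]
  Merge [14] + [7, 8] -> [7, 8, 14]
  Merge [-3] + [4] -> [-3, 4]
  Merge [-6] + [-3, 4] -> [-6, -3, 4]
  Merge [7, 8, 14] + [-6, -3, 4] -> [-6, -3, 4, 7, 8, 14]


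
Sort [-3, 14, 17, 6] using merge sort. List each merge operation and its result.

Divide and conquer:
  Merge [-3] + [14] -> [-3, 14]
  Merge [17] + [6] -> [6, 17]
  Merge [-3, 14] + [6, 17] -> [-3, 6, 14, 17]


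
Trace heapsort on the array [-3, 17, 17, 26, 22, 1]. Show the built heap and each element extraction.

Build heap: [26, 22, 17, 17, -3, 1]
Extract 26: [22, 17, 17, 1, -3, 26]
Extract 22: [17, 1, 17, -3, 22, 26]
Extract 17: [17, 1, -3, 17, 22, 26]
Extract 17: [1, -3, 17, 17, 22, 26]
Extract 1: [-3, 1, 17, 17, 22, 26]


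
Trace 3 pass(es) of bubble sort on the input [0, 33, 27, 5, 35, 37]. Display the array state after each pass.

After pass 1: [0, 27, 5, 33, 35, 37] (2 swaps)
After pass 2: [0, 5, 27, 33, 35, 37] (1 swaps)
After pass 3: [0, 5, 27, 33, 35, 37] (0 swaps)
Total swaps: 3


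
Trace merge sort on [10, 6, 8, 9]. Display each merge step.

Divide and conquer:
  Merge [10] + [6] -> [6, 10]
  Merge [8] + [9] -> [8, 9]
  Merge [6, 10] + [8, 9] -> [6, 8, 9, 10]


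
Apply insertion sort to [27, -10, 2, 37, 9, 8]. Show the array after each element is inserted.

First element 27 is already 'sorted'
Insert -10: shifted 1 elements -> [-10, 27, 2, 37, 9, 8]
Insert 2: shifted 1 elements -> [-10, 2, 27, 37, 9, 8]
Insert 37: shifted 0 elements -> [-10, 2, 27, 37, 9, 8]
Insert 9: shifted 2 elements -> [-10, 2, 9, 27, 37, 8]
Insert 8: shifted 3 elements -> [-10, 2, 8, 9, 27, 37]


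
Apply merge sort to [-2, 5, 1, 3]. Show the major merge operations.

Divide and conquer:
  Merge [-2] + [5] -> [-2, 5]
  Merge [1] + [3] -> [1, 3]
  Merge [-2, 5] + [1, 3] -> [-2, 1, 3, 5]


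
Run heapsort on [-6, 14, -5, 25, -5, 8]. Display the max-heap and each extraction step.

Build heap: [25, 14, 8, -6, -5, -5]
Extract 25: [14, -5, 8, -6, -5, 25]
Extract 14: [8, -5, -5, -6, 14, 25]
Extract 8: [-5, -6, -5, 8, 14, 25]
Extract -5: [-5, -6, -5, 8, 14, 25]
Extract -5: [-6, -5, -5, 8, 14, 25]


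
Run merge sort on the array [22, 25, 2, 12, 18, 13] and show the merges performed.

Divide and conquer:
  Merge [25] + [2] -> [2, 25]
  Merge [22] + [2, 25] -> [2, 22, 25]
  Merge [18] + [13] -> [13, 18]
  Merge [12] + [13, 18] -> [12, 13, 18]
  Merge [2, 22, 25] + [12, 13, 18] -> [2, 12, 13, 18, 22, 25]


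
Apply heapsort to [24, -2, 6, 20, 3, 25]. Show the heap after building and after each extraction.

Build heap: [25, 20, 24, -2, 3, 6]
Extract 25: [24, 20, 6, -2, 3, 25]
Extract 24: [20, 3, 6, -2, 24, 25]
Extract 20: [6, 3, -2, 20, 24, 25]
Extract 6: [3, -2, 6, 20, 24, 25]
Extract 3: [-2, 3, 6, 20, 24, 25]


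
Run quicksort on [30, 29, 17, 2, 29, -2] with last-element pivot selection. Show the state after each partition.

Partition 1: pivot=-2 at index 0 -> [-2, 29, 17, 2, 29, 30]
Partition 2: pivot=30 at index 5 -> [-2, 29, 17, 2, 29, 30]
Partition 3: pivot=29 at index 4 -> [-2, 29, 17, 2, 29, 30]
Partition 4: pivot=2 at index 1 -> [-2, 2, 17, 29, 29, 30]
Partition 5: pivot=29 at index 3 -> [-2, 2, 17, 29, 29, 30]


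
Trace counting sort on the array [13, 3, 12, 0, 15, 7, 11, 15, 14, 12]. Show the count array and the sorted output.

Count array: [1, 0, 0, 1, 0, 0, 0, 1, 0, 0, 0, 1, 2, 1, 1, 2]
(count[i] = number of elements equal to i)
Cumulative count: [1, 1, 1, 2, 2, 2, 2, 3, 3, 3, 3, 4, 6, 7, 8, 10]
Sorted: [0, 3, 7, 11, 12, 12, 13, 14, 15, 15]


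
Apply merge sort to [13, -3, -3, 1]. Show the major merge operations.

Divide and conquer:
  Merge [13] + [-3] -> [-3, 13]
  Merge [-3] + [1] -> [-3, 1]
  Merge [-3, 13] + [-3, 1] -> [-3, -3, 1, 13]


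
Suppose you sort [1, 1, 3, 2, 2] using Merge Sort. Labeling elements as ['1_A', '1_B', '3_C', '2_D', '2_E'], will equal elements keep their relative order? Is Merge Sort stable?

Trace Merge Sort on the labeled array (the key is the number; the letter only tracks identity):
  Merge [1_A] + [1_B] -> [1_A, 1_B]
  Merge [2_D] + [2_E] -> [2_D, 2_E]
  Merge [3_C] + [2_D, 2_E] -> [2_D, 2_E, 3_C]
  Merge [1_A, 1_B] + [2_D, 2_E, 3_C] -> [1_A, 1_B, 2_D, 2_E, 3_C]
Final order: [1_A, 1_B, 2_D, 2_E, 3_C]
Equal keys:
  value 1: originally 1_A, 1_B; after sorting 1_A, 1_B -> order preserved
  value 2: originally 2_D, 2_E; after sorting 2_D, 2_E -> order preserved
All equal keys kept their original relative order. Merge Sort is stable: when the heads of the two halves are equal the merge takes from the left half first.
Answer: Stable


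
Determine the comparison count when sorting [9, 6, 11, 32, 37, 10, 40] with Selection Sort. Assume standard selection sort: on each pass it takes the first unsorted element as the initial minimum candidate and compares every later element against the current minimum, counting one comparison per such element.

Pass 1: scan indices 1..6 for the minimum = 6 comparison(s); min is 6, place at index 0 -> [6, 9, 11, 32, 37, 10, 40]
Pass 2: scan indices 2..6 for the minimum = 5 comparison(s); min is 9, place at index 1 -> [6, 9, 11, 32, 37, 10, 40]
Pass 3: scan indices 3..6 for the minimum = 4 comparison(s); min is 10, place at index 2 -> [6, 9, 10, 32, 37, 11, 40]
Pass 4: scan indices 4..6 for the minimum = 3 comparison(s); min is 11, place at index 3 -> [6, 9, 10, 11, 37, 32, 40]
Pass 5: scan indices 5..6 for the minimum = 2 comparison(s); min is 32, place at index 4 -> [6, 9, 10, 11, 32, 37, 40]
Pass 6: scan indices 6..6 for the minimum = 1 comparison(s); min is 37, place at index 5 -> [6, 9, 10, 11, 32, 37, 40]
Selection sort always scans the whole unsorted suffix, so the count is (n-1) + (n-2) + ... + 1 = n(n-1)/2 = 7*6/2 = 21 regardless of the input order.
Total comparisons: 6 + 5 + 4 + 3 + 2 + 1 = 21


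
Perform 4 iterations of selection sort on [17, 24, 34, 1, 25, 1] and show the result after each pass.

Pass 1: Select minimum 1 at index 3, swap -> [1, 24, 34, 17, 25, 1]
Pass 2: Select minimum 1 at index 5, swap -> [1, 1, 34, 17, 25, 24]
Pass 3: Select minimum 17 at index 3, swap -> [1, 1, 17, 34, 25, 24]
Pass 4: Select minimum 24 at index 5, swap -> [1, 1, 17, 24, 25, 34]
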